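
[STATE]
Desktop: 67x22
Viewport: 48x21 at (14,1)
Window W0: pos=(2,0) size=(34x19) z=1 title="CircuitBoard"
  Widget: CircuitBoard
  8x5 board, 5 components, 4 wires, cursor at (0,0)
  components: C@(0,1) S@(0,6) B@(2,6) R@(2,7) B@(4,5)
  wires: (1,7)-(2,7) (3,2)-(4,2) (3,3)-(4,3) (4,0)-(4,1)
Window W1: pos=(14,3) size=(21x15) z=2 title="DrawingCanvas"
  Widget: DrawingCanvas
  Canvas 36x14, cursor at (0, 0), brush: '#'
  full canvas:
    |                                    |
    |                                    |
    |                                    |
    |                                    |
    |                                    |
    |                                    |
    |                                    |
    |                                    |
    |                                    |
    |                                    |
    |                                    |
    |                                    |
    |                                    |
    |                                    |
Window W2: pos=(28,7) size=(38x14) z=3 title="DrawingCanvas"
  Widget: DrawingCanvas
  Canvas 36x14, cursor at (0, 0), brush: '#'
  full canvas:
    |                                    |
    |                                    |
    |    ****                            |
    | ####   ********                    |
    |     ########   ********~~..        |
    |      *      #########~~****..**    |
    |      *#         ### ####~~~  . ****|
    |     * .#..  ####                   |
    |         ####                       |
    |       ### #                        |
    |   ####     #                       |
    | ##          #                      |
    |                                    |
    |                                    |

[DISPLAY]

rd                   ┃                          
─────────────────────┨                          
┏━━━━━━━━━━━━━━━━━━━┓┃                          
┃ DrawingCanvas     ┃┃                          
┠───────────────────┨┃                          
┃+                  ┃┃                          
┃             ┏━━━━━━━━━━━━━━━━━━━━━━━━━━━━━━━━━
┃             ┃ DrawingCanvas                   
┃             ┠─────────────────────────────────
┃             ┃+                                
┃             ┃                                 
┃             ┃    ****                         
┃             ┃ ####   ********                 
┃             ┃     ########   ********~~..     
┃             ┃      *      #########~~****..** 
┃             ┃      *#         ### ####~~~  . *
┗━━━━━━━━━━━━━┃     * .#..  ####                
━━━━━━━━━━━━━━┃         ####                    
              ┃       ### #                     
              ┗━━━━━━━━━━━━━━━━━━━━━━━━━━━━━━━━━
                                                


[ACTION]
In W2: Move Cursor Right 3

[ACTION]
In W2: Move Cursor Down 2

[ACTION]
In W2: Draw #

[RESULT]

rd                   ┃                          
─────────────────────┨                          
┏━━━━━━━━━━━━━━━━━━━┓┃                          
┃ DrawingCanvas     ┃┃                          
┠───────────────────┨┃                          
┃+                  ┃┃                          
┃             ┏━━━━━━━━━━━━━━━━━━━━━━━━━━━━━━━━━
┃             ┃ DrawingCanvas                   
┃             ┠─────────────────────────────────
┃             ┃                                 
┃             ┃                                 
┃             ┃   #****                         
┃             ┃ ####   ********                 
┃             ┃     ########   ********~~..     
┃             ┃      *      #########~~****..** 
┃             ┃      *#         ### ####~~~  . *
┗━━━━━━━━━━━━━┃     * .#..  ####                
━━━━━━━━━━━━━━┃         ####                    
              ┃       ### #                     
              ┗━━━━━━━━━━━━━━━━━━━━━━━━━━━━━━━━━
                                                


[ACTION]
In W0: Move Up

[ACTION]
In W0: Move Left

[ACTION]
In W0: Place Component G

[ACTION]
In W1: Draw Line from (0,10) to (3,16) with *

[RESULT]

rd                   ┃                          
─────────────────────┨                          
┏━━━━━━━━━━━━━━━━━━━┓┃                          
┃ DrawingCanvas     ┃┃                          
┠───────────────────┨┃                          
┃+         **       ┃┃                          
┃            *┏━━━━━━━━━━━━━━━━━━━━━━━━━━━━━━━━━
┃             ┃ DrawingCanvas                   
┃             ┠─────────────────────────────────
┃             ┃                                 
┃             ┃                                 
┃             ┃   #****                         
┃             ┃ ####   ********                 
┃             ┃     ########   ********~~..     
┃             ┃      *      #########~~****..** 
┃             ┃      *#         ### ####~~~  . *
┗━━━━━━━━━━━━━┃     * .#..  ####                
━━━━━━━━━━━━━━┃         ####                    
              ┃       ### #                     
              ┗━━━━━━━━━━━━━━━━━━━━━━━━━━━━━━━━━
                                                


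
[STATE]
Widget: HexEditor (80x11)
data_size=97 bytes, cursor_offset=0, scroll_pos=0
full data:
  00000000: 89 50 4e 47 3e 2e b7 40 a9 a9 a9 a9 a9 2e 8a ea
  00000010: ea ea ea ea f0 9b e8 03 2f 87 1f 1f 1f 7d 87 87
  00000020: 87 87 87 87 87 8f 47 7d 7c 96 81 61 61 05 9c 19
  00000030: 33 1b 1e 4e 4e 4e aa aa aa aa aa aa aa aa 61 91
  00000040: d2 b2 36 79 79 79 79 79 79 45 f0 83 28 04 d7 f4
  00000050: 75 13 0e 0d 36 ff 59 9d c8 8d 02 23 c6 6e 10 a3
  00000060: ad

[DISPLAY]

00000000  89 50 4e 47 3e 2e b7 40  a9 a9 a9 a9 a9 2e 8a ea  |.PNG>..@........|  
00000010  ea ea ea ea f0 9b e8 03  2f 87 1f 1f 1f 7d 87 87  |......../....}..|  
00000020  87 87 87 87 87 8f 47 7d  7c 96 81 61 61 05 9c 19  |......G}|..aa...|  
00000030  33 1b 1e 4e 4e 4e aa aa  aa aa aa aa aa aa 61 91  |3..NNN........a.|  
00000040  d2 b2 36 79 79 79 79 79  79 45 f0 83 28 04 d7 f4  |..6yyyyyyE..(...|  
00000050  75 13 0e 0d 36 ff 59 9d  c8 8d 02 23 c6 6e 10 a3  |u...6.Y....#.n..|  
00000060  ad                                                |.               |  
                                                                                
                                                                                
                                                                                
                                                                                


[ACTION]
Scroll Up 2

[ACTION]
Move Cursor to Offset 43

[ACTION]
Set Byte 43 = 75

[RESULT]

00000000  89 50 4e 47 3e 2e b7 40  a9 a9 a9 a9 a9 2e 8a ea  |.PNG>..@........|  
00000010  ea ea ea ea f0 9b e8 03  2f 87 1f 1f 1f 7d 87 87  |......../....}..|  
00000020  87 87 87 87 87 8f 47 7d  7c 96 81 75 61 05 9c 19  |......G}|..ua...|  
00000030  33 1b 1e 4e 4e 4e aa aa  aa aa aa aa aa aa 61 91  |3..NNN........a.|  
00000040  d2 b2 36 79 79 79 79 79  79 45 f0 83 28 04 d7 f4  |..6yyyyyyE..(...|  
00000050  75 13 0e 0d 36 ff 59 9d  c8 8d 02 23 c6 6e 10 a3  |u...6.Y....#.n..|  
00000060  ad                                                |.               |  
                                                                                
                                                                                
                                                                                
                                                                                


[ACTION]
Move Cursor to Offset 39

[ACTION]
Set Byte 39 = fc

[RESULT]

00000000  89 50 4e 47 3e 2e b7 40  a9 a9 a9 a9 a9 2e 8a ea  |.PNG>..@........|  
00000010  ea ea ea ea f0 9b e8 03  2f 87 1f 1f 1f 7d 87 87  |......../....}..|  
00000020  87 87 87 87 87 8f 47 FC  7c 96 81 75 61 05 9c 19  |......G.|..ua...|  
00000030  33 1b 1e 4e 4e 4e aa aa  aa aa aa aa aa aa 61 91  |3..NNN........a.|  
00000040  d2 b2 36 79 79 79 79 79  79 45 f0 83 28 04 d7 f4  |..6yyyyyyE..(...|  
00000050  75 13 0e 0d 36 ff 59 9d  c8 8d 02 23 c6 6e 10 a3  |u...6.Y....#.n..|  
00000060  ad                                                |.               |  
                                                                                
                                                                                
                                                                                
                                                                                


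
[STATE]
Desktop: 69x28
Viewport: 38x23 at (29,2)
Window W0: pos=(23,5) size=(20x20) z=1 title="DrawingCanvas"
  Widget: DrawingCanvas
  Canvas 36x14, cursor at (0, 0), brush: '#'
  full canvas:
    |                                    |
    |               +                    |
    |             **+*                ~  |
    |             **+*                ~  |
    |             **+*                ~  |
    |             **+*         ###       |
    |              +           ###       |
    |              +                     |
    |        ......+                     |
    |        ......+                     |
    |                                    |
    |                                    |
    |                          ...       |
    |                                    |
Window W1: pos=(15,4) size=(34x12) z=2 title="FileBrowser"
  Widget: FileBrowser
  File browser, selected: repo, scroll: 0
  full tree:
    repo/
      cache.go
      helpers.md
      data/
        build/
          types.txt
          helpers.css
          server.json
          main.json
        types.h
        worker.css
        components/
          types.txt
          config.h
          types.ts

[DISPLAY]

                                      
                                      
━━━━━━━━━━━━━━━━━━━┓                  
                   ┃                  
───────────────────┨                  
                   ┃                  
                   ┃                  
d                  ┃                  
                   ┃                  
                   ┃                  
                   ┃                  
                   ┃                  
                   ┃                  
━━━━━━━━━━━━━━━━━━━┛                  
   ......+   ┃                        
   ......+   ┃                        
             ┃                        
             ┃                        
             ┃                        
             ┃                        
             ┃                        
             ┃                        
━━━━━━━━━━━━━┛                        


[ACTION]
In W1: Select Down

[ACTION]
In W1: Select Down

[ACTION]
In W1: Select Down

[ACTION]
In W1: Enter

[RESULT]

                                      
                                      
━━━━━━━━━━━━━━━━━━━┓                  
                   ┃                  
───────────────────┨                  
                   ┃                  
                   ┃                  
d                  ┃                  
                   ┃                  
ld/                ┃                  
                   ┃                  
css                ┃                  
ponents/           ┃                  
━━━━━━━━━━━━━━━━━━━┛                  
   ......+   ┃                        
   ......+   ┃                        
             ┃                        
             ┃                        
             ┃                        
             ┃                        
             ┃                        
             ┃                        
━━━━━━━━━━━━━┛                        


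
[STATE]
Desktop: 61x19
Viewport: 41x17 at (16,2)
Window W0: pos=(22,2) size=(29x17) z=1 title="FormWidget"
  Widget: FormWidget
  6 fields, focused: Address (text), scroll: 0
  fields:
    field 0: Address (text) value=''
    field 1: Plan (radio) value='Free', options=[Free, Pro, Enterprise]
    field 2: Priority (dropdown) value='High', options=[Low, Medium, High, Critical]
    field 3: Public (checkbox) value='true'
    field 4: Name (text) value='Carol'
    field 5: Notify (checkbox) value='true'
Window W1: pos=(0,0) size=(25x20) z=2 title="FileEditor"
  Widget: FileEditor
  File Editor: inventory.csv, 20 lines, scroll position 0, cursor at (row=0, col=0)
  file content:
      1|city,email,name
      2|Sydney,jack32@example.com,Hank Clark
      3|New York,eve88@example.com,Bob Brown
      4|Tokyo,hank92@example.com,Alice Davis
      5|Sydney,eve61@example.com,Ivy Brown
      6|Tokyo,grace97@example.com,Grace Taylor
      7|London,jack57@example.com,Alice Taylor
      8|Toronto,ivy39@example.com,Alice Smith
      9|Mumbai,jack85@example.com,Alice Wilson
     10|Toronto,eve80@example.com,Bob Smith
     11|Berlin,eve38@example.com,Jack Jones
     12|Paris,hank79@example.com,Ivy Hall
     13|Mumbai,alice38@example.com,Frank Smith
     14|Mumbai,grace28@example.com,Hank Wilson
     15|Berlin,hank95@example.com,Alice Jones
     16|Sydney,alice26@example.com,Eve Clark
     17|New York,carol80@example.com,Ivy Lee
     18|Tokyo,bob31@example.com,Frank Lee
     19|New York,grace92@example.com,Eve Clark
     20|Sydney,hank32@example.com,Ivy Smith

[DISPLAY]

────────┨━━━━━━━━━━━━━━━━━━━━━━━━━┓      
       ▲┃ormWidget                ┃      
xample.█┃─────────────────────────┨      
example░┃Address:    [           ]┃      
ample.c░┃Plan:       (●) Free  ( )┃      
ample.c░┃Priority:   [High      ▼]┃      
xample.░┃Public:     [x]          ┃      
xample.░┃Name:       [Carol      ]┃      
xample.░┃Notify:     [x]          ┃      
xample.░┃                         ┃      
xample.░┃                         ┃      
ample.c░┃                         ┃      
ample.c░┃                         ┃      
example░┃                         ┃      
example░┃                         ┃      
xample.░┃                         ┃      
example▼┃━━━━━━━━━━━━━━━━━━━━━━━━━┛      


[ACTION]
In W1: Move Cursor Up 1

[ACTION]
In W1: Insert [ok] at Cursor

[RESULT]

────────┨━━━━━━━━━━━━━━━━━━━━━━━━━┓      
me     ▲┃ormWidget                ┃      
xample.█┃─────────────────────────┨      
example░┃Address:    [           ]┃      
ample.c░┃Plan:       (●) Free  ( )┃      
ample.c░┃Priority:   [High      ▼]┃      
xample.░┃Public:     [x]          ┃      
xample.░┃Name:       [Carol      ]┃      
xample.░┃Notify:     [x]          ┃      
xample.░┃                         ┃      
xample.░┃                         ┃      
ample.c░┃                         ┃      
ample.c░┃                         ┃      
example░┃                         ┃      
example░┃                         ┃      
xample.░┃                         ┃      
example▼┃━━━━━━━━━━━━━━━━━━━━━━━━━┛      


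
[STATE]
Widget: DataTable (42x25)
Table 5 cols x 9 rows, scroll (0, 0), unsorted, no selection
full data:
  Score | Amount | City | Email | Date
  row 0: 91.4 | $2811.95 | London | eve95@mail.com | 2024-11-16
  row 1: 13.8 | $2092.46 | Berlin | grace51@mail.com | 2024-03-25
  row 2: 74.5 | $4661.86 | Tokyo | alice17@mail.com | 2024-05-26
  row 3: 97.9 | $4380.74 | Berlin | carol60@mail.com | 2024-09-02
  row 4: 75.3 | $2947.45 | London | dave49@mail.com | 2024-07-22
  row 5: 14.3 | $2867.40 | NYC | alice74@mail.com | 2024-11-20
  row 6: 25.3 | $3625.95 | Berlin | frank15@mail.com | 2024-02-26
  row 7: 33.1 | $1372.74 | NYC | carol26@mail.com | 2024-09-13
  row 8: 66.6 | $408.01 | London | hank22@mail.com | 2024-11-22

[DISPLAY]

Score│Amount  │City  │Email           │Dat
─────┼────────┼──────┼────────────────┼───
91.4 │$2811.95│London│eve95@mail.com  │202
13.8 │$2092.46│Berlin│grace51@mail.com│202
74.5 │$4661.86│Tokyo │alice17@mail.com│202
97.9 │$4380.74│Berlin│carol60@mail.com│202
75.3 │$2947.45│London│dave49@mail.com │202
14.3 │$2867.40│NYC   │alice74@mail.com│202
25.3 │$3625.95│Berlin│frank15@mail.com│202
33.1 │$1372.74│NYC   │carol26@mail.com│202
66.6 │$408.01 │London│hank22@mail.com │202
                                          
                                          
                                          
                                          
                                          
                                          
                                          
                                          
                                          
                                          
                                          
                                          
                                          
                                          


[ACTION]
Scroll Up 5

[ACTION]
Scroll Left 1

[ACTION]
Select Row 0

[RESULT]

Score│Amount  │City  │Email           │Dat
─────┼────────┼──────┼────────────────┼───
>1.4 │$2811.95│London│eve95@mail.com  │202
13.8 │$2092.46│Berlin│grace51@mail.com│202
74.5 │$4661.86│Tokyo │alice17@mail.com│202
97.9 │$4380.74│Berlin│carol60@mail.com│202
75.3 │$2947.45│London│dave49@mail.com │202
14.3 │$2867.40│NYC   │alice74@mail.com│202
25.3 │$3625.95│Berlin│frank15@mail.com│202
33.1 │$1372.74│NYC   │carol26@mail.com│202
66.6 │$408.01 │London│hank22@mail.com │202
                                          
                                          
                                          
                                          
                                          
                                          
                                          
                                          
                                          
                                          
                                          
                                          
                                          
                                          


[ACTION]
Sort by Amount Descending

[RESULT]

Score│Amount ▼│City  │Email           │Dat
─────┼────────┼──────┼────────────────┼───
>4.5 │$4661.86│Tokyo │alice17@mail.com│202
97.9 │$4380.74│Berlin│carol60@mail.com│202
25.3 │$3625.95│Berlin│frank15@mail.com│202
75.3 │$2947.45│London│dave49@mail.com │202
14.3 │$2867.40│NYC   │alice74@mail.com│202
91.4 │$2811.95│London│eve95@mail.com  │202
13.8 │$2092.46│Berlin│grace51@mail.com│202
33.1 │$1372.74│NYC   │carol26@mail.com│202
66.6 │$408.01 │London│hank22@mail.com │202
                                          
                                          
                                          
                                          
                                          
                                          
                                          
                                          
                                          
                                          
                                          
                                          
                                          
                                          


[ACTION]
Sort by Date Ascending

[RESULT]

Score│Amount  │City  │Email           │Dat
─────┼────────┼──────┼────────────────┼───
>5.3 │$3625.95│Berlin│frank15@mail.com│202
13.8 │$2092.46│Berlin│grace51@mail.com│202
74.5 │$4661.86│Tokyo │alice17@mail.com│202
75.3 │$2947.45│London│dave49@mail.com │202
97.9 │$4380.74│Berlin│carol60@mail.com│202
33.1 │$1372.74│NYC   │carol26@mail.com│202
91.4 │$2811.95│London│eve95@mail.com  │202
14.3 │$2867.40│NYC   │alice74@mail.com│202
66.6 │$408.01 │London│hank22@mail.com │202
                                          
                                          
                                          
                                          
                                          
                                          
                                          
                                          
                                          
                                          
                                          
                                          
                                          
                                          


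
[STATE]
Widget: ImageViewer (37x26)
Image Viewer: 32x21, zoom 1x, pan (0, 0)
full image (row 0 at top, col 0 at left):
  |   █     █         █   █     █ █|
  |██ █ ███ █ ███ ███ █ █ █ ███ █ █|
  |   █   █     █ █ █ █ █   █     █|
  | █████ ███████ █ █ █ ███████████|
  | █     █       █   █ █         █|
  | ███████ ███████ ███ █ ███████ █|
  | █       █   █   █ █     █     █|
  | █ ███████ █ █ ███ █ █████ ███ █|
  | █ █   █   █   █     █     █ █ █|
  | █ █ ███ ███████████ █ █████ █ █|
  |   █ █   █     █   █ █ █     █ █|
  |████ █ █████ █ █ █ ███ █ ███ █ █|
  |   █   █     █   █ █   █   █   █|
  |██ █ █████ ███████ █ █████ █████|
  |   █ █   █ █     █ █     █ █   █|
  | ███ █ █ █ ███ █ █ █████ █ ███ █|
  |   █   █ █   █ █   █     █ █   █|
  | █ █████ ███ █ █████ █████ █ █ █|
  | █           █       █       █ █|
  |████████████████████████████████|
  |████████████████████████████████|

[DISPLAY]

   █     █         █   █     █ █     
██ █ ███ █ ███ ███ █ █ █ ███ █ █     
   █   █     █ █ █ █ █   █     █     
 █████ ███████ █ █ █ ███████████     
 █     █       █   █ █         █     
 ███████ ███████ ███ █ ███████ █     
 █       █   █   █ █     █     █     
 █ ███████ █ █ ███ █ █████ ███ █     
 █ █   █   █   █     █     █ █ █     
 █ █ ███ ███████████ █ █████ █ █     
   █ █   █     █   █ █ █     █ █     
████ █ █████ █ █ █ ███ █ ███ █ █     
   █   █     █   █ █   █   █   █     
██ █ █████ ███████ █ █████ █████     
   █ █   █ █     █ █     █ █   █     
 ███ █ █ █ ███ █ █ █████ █ ███ █     
   █   █ █   █ █   █     █ █   █     
 █ █████ ███ █ █████ █████ █ █ █     
 █           █       █       █ █     
████████████████████████████████     
████████████████████████████████     
                                     
                                     
                                     
                                     
                                     


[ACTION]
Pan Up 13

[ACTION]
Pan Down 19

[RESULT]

████████████████████████████████     
████████████████████████████████     
                                     
                                     
                                     
                                     
                                     
                                     
                                     
                                     
                                     
                                     
                                     
                                     
                                     
                                     
                                     
                                     
                                     
                                     
                                     
                                     
                                     
                                     
                                     
                                     


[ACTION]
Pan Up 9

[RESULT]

   █ █   █     █   █ █ █     █ █     
████ █ █████ █ █ █ ███ █ ███ █ █     
   █   █     █   █ █   █   █   █     
██ █ █████ ███████ █ █████ █████     
   █ █   █ █     █ █     █ █   █     
 ███ █ █ █ ███ █ █ █████ █ ███ █     
   █   █ █   █ █   █     █ █   █     
 █ █████ ███ █ █████ █████ █ █ █     
 █           █       █       █ █     
████████████████████████████████     
████████████████████████████████     
                                     
                                     
                                     
                                     
                                     
                                     
                                     
                                     
                                     
                                     
                                     
                                     
                                     
                                     
                                     


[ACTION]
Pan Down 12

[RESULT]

                                     
                                     
                                     
                                     
                                     
                                     
                                     
                                     
                                     
                                     
                                     
                                     
                                     
                                     
                                     
                                     
                                     
                                     
                                     
                                     
                                     
                                     
                                     
                                     
                                     
                                     


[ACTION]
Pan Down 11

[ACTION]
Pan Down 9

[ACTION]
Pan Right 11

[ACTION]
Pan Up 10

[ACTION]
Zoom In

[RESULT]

   ██  ██      ██  ██      ██        
   ██  ██      ██  ██      ██        
█████  ██████  ██  ██████████  ██████
█████  ██████  ██  ██████████  ██████
               ██              ██    
               ██              ██    
█████████████████████████████████████
█████████████████████████████████████
█████████████████████████████████████
█████████████████████████████████████
                                     
                                     
                                     
                                     
                                     
                                     
                                     
                                     
                                     
                                     
                                     
                                     
                                     
                                     
                                     
                                     


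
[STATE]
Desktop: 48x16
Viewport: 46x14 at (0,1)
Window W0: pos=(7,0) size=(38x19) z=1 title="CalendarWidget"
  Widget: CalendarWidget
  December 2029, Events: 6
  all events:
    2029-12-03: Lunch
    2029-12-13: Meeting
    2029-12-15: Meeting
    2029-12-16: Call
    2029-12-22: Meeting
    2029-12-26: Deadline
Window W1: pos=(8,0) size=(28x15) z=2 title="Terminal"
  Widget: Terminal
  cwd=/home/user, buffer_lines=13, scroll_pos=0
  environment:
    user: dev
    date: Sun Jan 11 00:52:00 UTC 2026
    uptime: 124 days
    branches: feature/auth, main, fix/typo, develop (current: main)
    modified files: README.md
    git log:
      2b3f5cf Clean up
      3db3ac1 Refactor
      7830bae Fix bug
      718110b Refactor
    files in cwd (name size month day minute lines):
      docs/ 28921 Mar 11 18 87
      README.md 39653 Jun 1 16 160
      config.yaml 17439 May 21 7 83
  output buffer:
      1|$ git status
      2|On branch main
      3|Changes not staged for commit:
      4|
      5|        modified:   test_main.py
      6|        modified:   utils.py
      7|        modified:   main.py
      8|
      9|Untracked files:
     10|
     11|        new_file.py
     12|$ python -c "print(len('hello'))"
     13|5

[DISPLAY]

       ┃┃ Terminal                 ┃        ┃ 
       ┠┠──────────────────────────┨────────┨ 
       ┃┃$ git status              ┃        ┃ 
       ┃┃On branch main            ┃        ┃ 
       ┃┃Changes not staged for com┃        ┃ 
       ┃┃                          ┃        ┃ 
       ┃┃        modified:   test_m┃        ┃ 
       ┃┃        modified:   utils.┃        ┃ 
       ┃┃        modified:   main.p┃        ┃ 
       ┃┃                          ┃        ┃ 
       ┃┃Untracked files:          ┃        ┃ 
       ┃┃                          ┃        ┃ 
       ┃┃        new_file.py       ┃        ┃ 
       ┃┗━━━━━━━━━━━━━━━━━━━━━━━━━━┛        ┃ 


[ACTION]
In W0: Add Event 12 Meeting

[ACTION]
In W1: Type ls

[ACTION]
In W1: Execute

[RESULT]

       ┃┃ Terminal                 ┃        ┃ 
       ┠┠──────────────────────────┨────────┨ 
       ┃┃        modified:   utils.┃        ┃ 
       ┃┃        modified:   main.p┃        ┃ 
       ┃┃                          ┃        ┃ 
       ┃┃Untracked files:          ┃        ┃ 
       ┃┃                          ┃        ┃ 
       ┃┃        new_file.py       ┃        ┃ 
       ┃┃$ python -c "print(len('he┃        ┃ 
       ┃┃5                         ┃        ┃ 
       ┃┃$ ls                      ┃        ┃ 
       ┃┃docs/  README.md  config.y┃        ┃ 
       ┃┃$ █                       ┃        ┃ 
       ┃┗━━━━━━━━━━━━━━━━━━━━━━━━━━┛        ┃ 


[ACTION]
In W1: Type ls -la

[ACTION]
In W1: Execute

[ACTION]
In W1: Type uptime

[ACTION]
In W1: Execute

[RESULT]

       ┃┃ Terminal                 ┃        ┃ 
       ┠┠──────────────────────────┨────────┨ 
       ┃┃$ python -c "print(len('he┃        ┃ 
       ┃┃5                         ┃        ┃ 
       ┃┃$ ls                      ┃        ┃ 
       ┃┃docs/  README.md  config.y┃        ┃ 
       ┃┃$ ls -la                  ┃        ┃ 
       ┃┃drwxr-xr-x  1 dev group   ┃        ┃ 
       ┃┃-rw-r--r--  1 dev group   ┃        ┃ 
       ┃┃-rw-r--r--  1 dev group   ┃        ┃ 
       ┃┃$ uptime                  ┃        ┃ 
       ┃┃ 10:00  up 124 days       ┃        ┃ 
       ┃┃$ █                       ┃        ┃ 
       ┃┗━━━━━━━━━━━━━━━━━━━━━━━━━━┛        ┃ 


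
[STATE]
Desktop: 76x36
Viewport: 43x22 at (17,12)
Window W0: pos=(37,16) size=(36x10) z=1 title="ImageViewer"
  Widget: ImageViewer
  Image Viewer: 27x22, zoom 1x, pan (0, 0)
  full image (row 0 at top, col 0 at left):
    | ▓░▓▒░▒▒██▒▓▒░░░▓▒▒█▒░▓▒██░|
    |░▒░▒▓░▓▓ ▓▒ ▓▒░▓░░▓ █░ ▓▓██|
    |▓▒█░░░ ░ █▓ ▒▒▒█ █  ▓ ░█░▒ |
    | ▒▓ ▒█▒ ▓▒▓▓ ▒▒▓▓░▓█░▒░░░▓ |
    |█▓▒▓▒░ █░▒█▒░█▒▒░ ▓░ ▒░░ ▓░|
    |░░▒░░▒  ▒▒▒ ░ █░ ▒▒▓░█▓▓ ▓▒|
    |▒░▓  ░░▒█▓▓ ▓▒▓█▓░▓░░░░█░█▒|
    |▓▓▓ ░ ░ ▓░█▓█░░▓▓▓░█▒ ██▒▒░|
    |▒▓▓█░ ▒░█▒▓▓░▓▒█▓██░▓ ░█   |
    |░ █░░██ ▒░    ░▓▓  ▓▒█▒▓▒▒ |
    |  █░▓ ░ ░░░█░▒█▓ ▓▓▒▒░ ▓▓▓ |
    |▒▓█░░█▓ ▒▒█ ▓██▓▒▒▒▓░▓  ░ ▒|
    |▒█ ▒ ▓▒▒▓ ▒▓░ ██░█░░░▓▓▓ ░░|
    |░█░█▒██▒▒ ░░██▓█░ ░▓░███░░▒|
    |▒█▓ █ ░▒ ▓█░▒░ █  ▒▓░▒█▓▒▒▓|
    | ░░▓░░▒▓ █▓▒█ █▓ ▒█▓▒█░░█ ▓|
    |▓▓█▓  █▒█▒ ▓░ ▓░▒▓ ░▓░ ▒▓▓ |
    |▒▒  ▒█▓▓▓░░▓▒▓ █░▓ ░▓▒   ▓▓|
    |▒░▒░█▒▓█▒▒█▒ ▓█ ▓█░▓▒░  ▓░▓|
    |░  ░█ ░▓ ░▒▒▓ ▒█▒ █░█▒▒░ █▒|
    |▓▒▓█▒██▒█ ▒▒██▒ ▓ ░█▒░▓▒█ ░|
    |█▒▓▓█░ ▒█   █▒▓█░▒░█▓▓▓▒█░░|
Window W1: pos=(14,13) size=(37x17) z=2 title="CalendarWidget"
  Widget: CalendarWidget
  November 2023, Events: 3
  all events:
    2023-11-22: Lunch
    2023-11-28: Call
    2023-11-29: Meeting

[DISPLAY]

                                           
━━━━━━━━━━━━━━━━━━━━━━━━━━━━━━━━━┓         
alendarWidget                    ┃         
─────────────────────────────────┨         
         November 2023           ┃━━━━━━━━━
 Tu We Th Fr Sa Su               ┃         
     1  2  3  4  5               ┃─────────
  7  8  9 10 11 12               ┃░░░▓▒▒█▒░
 14 15 16 17 18 19               ┃▒░▓░░▓ █░
 21 22* 23 24 25 26              ┃▒▒█ █  ▓ 
 28* 29* 30                      ┃▒▒▓▓░▓█░▒
                                 ┃█▒▒░ ▓░ ▒
                                 ┃ █░ ▒▒▓░█
                                 ┃━━━━━━━━━
                                 ┃         
                                 ┃         
                                 ┃         
━━━━━━━━━━━━━━━━━━━━━━━━━━━━━━━━━┛         
                                           
                                           
                                           
                                           


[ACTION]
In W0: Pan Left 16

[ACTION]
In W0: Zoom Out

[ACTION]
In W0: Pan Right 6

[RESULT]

                                           
━━━━━━━━━━━━━━━━━━━━━━━━━━━━━━━━━┓         
alendarWidget                    ┃         
─────────────────────────────────┨         
         November 2023           ┃━━━━━━━━━
 Tu We Th Fr Sa Su               ┃         
     1  2  3  4  5               ┃─────────
  7  8  9 10 11 12               ┃█▒░▓▒██░ 
 14 15 16 17 18 19               ┃ █░ ▓▓██ 
 21 22* 23 24 25 26              ┃ ▓ ░█░▒  
 28* 29* 30                      ┃█░▒░░░▓  
                                 ┃░ ▒░░ ▓░ 
                                 ┃▓░█▓▓ ▓▒ 
                                 ┃━━━━━━━━━
                                 ┃         
                                 ┃         
                                 ┃         
━━━━━━━━━━━━━━━━━━━━━━━━━━━━━━━━━┛         
                                           
                                           
                                           
                                           


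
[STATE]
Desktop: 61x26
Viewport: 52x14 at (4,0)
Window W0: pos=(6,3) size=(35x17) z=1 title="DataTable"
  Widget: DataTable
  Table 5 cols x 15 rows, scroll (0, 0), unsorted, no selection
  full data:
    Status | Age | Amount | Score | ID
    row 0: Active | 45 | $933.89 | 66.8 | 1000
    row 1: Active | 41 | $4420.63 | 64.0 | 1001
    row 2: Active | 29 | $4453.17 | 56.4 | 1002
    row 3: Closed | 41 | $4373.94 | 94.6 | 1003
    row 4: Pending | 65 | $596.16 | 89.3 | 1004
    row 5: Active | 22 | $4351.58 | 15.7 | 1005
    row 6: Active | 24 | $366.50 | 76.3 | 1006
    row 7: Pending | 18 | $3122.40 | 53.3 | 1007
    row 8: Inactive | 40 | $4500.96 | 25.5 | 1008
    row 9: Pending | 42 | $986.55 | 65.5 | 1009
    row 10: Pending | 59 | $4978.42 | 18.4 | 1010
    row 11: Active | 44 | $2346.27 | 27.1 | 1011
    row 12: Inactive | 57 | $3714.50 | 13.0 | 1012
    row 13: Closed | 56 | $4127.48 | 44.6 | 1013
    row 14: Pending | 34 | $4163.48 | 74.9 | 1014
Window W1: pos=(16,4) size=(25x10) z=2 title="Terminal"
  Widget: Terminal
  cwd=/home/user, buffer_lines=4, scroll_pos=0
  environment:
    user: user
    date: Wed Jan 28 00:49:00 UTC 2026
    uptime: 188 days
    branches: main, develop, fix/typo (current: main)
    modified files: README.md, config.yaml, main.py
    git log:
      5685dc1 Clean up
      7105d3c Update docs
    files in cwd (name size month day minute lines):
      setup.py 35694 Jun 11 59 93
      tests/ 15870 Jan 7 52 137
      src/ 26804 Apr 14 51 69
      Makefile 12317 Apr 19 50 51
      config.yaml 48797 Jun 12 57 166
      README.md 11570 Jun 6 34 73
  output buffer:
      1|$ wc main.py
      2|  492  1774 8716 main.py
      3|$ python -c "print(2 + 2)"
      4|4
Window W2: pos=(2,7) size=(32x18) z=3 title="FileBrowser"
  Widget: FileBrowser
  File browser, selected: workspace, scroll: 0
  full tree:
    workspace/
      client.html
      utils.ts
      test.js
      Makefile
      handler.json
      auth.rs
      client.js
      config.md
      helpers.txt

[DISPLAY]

                                                    
                                                    
                                                    
  ┏━━━━━━━━━━━━━━━━━━━━━━━━━━━━━━━━━┓               
  ┃ DataTabl┏━━━━━━━━━━━━━━━━━━━━━━━┓               
  ┠─────────┃ Terminal              ┃               
  ┃Status  │┠───────────────────────┨               
━━━━━━━━━━━━━━━━━━━━━━━━━━━━━┓      ┃               
FileBrowser                  ┃main.p┃               
─────────────────────────────┨t(2 + ┃               
 [-] workspace/              ┃      ┃               
   client.html               ┃      ┃               
   utils.ts                  ┃      ┃               
   test.js                   ┃━━━━━━┛               


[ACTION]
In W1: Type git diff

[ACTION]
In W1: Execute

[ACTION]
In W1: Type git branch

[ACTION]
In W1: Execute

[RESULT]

                                                    
                                                    
                                                    
  ┏━━━━━━━━━━━━━━━━━━━━━━━━━━━━━━━━━┓               
  ┃ DataTabl┏━━━━━━━━━━━━━━━━━━━━━━━┓               
  ┠─────────┃ Terminal              ┃               
  ┃Status  │┠───────────────────────┨               
━━━━━━━━━━━━━━━━━━━━━━━━━━━━━┓      ┃               
FileBrowser                  ┃      ┃               
─────────────────────────────┨      ┃               
 [-] workspace/              ┃      ┃               
   client.html               ┃      ┃               
   utils.ts                  ┃      ┃               
   test.js                   ┃━━━━━━┛               
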